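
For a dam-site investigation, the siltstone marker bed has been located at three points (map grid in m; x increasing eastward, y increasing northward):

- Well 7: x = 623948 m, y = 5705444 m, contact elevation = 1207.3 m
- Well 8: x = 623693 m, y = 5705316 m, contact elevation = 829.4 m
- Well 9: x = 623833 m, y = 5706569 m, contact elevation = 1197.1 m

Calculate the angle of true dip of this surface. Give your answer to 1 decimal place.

Let the plane be z = a·x + b·y + c.
Well 8−Well 7: −255a − 128b = −377.9;  Well 9−Well 7: −115a + 1125b = −10.2.
Solving gives a = 1.41396, b = 0.13547.
Gradient magnitude |∇z| = √(a² + b²) = √(1.99928 + 0.01835) = 1.42043.
True dip = arctan(1.42043) = 54.9°, dipping toward W (azimuth ≈ 265°).

54.9°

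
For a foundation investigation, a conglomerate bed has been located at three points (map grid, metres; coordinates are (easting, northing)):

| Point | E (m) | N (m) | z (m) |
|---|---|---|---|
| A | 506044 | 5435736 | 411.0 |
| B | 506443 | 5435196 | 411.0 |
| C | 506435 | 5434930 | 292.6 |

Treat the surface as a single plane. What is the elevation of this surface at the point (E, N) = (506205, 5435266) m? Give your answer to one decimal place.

Let the plane be z = a·E + b·N + c.
B−A: 399a − 540b = 0;  C−A: 391a − 806b = −118.4.
Solving gives a = 0.578847303, b = 0.427703841.
Then c = 411 − a·506044 − b·5435736 = −2617396.37.
At (506205, 5435266): z = 293015.4 + 2324684.1 − 2617396.37 = 303.2 m.

303.2 m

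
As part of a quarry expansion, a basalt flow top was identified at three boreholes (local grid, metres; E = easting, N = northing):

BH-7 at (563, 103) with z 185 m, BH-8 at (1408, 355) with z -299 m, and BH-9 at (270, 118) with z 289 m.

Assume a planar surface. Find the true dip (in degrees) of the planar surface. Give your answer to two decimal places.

Let the plane be z = a·E + b·N + c.
BH-8−BH-7: 845a + 252b = −484;  BH-9−BH-7: −293a + 15b = 104.
Solving gives a = −0.38686, b = −0.62341.
Gradient magnitude |∇z| = √(a² + b²) = √(0.14966 + 0.38864) = 0.73369.
True dip = arctan(0.73369) = 36.27°, dipping toward NNE (azimuth ≈ 032°).

36.27°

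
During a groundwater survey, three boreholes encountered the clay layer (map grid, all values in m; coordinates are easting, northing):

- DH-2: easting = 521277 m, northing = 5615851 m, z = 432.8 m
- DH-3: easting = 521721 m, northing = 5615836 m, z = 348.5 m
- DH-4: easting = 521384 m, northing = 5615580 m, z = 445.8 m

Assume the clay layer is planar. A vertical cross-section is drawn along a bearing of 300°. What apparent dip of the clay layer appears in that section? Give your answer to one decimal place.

Two edge vectors: DH-2→DH-3 = (444, -15, -84.3), DH-2→DH-4 = (107, -271, 13).
Normal n = (DH-2→DH-3) × (DH-2→DH-4) = (-23040.3, -14792.1, -118719).
So ∂z/∂easting = −n_x/n_z = −0.19407 and ∂z/∂northing = −n_y/n_z = −0.12460.
Unit vector along 300° is (sin 300°, cos 300°) = (-0.8660, 0.5000).
Slope in that direction = a·(-0.8660) + b·(0.5000) = 0.10577.
Apparent dip = arctan|0.10577| = 6.0° (true dip is 13.0°, so apparent ≤ true as expected).

6.0°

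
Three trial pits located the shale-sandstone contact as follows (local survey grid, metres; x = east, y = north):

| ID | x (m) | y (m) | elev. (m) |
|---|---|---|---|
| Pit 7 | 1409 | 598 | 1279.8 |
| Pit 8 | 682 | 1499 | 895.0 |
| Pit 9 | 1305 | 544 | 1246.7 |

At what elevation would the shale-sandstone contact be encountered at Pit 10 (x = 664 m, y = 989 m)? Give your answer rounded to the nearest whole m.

949 m

Let the plane be z = a·x + b·y + c.
Pit 8−Pit 7: −727a + 901b = −384.8;  Pit 9−Pit 7: −104a − 54b = −33.1.
Solving gives a = 0.38058, b = −0.12000.
Then c = 1279.8 − a·1409 − b·598 = 815.33.
At (664, 989): z = 252.7 − 118.7 + 815.33 = 949.3 m.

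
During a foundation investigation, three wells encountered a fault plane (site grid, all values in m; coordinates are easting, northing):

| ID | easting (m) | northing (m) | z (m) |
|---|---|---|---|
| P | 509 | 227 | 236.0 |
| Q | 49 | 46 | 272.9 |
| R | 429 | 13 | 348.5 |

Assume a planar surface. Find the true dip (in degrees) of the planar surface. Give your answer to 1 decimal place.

Let the plane be z = a·easting + b·northing + c.
Q−P: −460a − 181b = 36.9;  R−P: −80a − 214b = 112.5.
Solving gives a = 0.14847, b = −0.58121.
Gradient magnitude |∇z| = √(a² + b²) = √(0.02204 + 0.33780) = 0.59987.
True dip = arctan(0.59987) = 31.0°, dipping toward NNW (azimuth ≈ 346°).

31.0°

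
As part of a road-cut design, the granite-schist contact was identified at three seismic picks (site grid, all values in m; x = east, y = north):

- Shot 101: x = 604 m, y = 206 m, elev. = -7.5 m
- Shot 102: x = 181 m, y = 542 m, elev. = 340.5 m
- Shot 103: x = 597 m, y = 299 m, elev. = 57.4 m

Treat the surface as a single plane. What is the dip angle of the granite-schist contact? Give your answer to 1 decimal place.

Let the plane be z = a·x + b·y + c.
Shot 102−Shot 101: −423a + 336b = 348;  Shot 103−Shot 101: −7a + 93b = 64.9.
Solving gives a = −0.28544, b = 0.67636.
Gradient magnitude |∇z| = √(a² + b²) = √(0.08148 + 0.45747) = 0.73413.
True dip = arctan(0.73413) = 36.3°, dipping toward SSE (azimuth ≈ 157°).

36.3°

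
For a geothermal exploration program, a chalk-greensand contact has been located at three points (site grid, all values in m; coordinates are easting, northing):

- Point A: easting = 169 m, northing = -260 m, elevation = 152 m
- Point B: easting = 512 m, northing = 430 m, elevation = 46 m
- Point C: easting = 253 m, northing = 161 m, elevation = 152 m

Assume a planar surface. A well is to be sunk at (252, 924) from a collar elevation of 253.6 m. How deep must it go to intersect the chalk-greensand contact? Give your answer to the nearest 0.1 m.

Let the plane be z = a·easting + b·northing + c.
Point B−Point A: 343a + 690b = −106;  Point C−Point A: 84a + 421b = 0.
Solving gives a = −0.51625, b = 0.10300.
Then c = 152 − a·169 − b·-260 = 266.03.
At (252, 924): z_contact = −130.09 + 95.18 + 266.03 = 231.11 m.
Depth below ground = 253.6 − 231.11 = 22.5 m.

22.5 m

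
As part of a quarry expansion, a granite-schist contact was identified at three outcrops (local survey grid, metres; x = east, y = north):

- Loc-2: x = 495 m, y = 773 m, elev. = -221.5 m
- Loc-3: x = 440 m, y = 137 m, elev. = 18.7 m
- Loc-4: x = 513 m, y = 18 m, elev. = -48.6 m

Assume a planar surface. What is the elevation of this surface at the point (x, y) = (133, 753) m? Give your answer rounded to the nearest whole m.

Two edge vectors: Loc-2→Loc-3 = (-55, -636, 240.2), Loc-2→Loc-4 = (18, -755, 172.9).
Normal n = (Loc-2→Loc-3) × (Loc-2→Loc-4) = (71386.6, 13833.1, 52973).
So ∂z/∂x = −n_x/n_z = −1.34760 and ∂z/∂y = −n_y/n_z = −0.26113.
Intercept c from Loc-2: -221.5 + 667.06 + 201.86 = 647.42.
At (133, 753): z = −179.2 − 196.6 + 647.42 = 271.6 m.

272 m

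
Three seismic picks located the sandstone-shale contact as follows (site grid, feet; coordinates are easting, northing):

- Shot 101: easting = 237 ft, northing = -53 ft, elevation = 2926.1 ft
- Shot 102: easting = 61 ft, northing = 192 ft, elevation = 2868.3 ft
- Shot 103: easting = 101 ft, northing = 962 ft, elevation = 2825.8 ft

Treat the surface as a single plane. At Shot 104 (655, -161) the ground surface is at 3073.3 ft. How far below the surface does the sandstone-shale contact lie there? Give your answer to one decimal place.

Let the plane be z = a·easting + b·northing + c.
Shot 102−Shot 101: −176a + 245b = −57.8;  Shot 103−Shot 101: −136a + 1015b = −100.3.
Solving gives a = 0.23461, b = −0.06738.
Then c = 2926.1 − a·237 − b·-53 = 2866.93.
At (655, -161): z_contact = 153.67 + 10.85 + 2866.93 = 3031.44 ft.
Depth below ground = 3073.3 − 3031.44 = 41.9 ft.

41.9 ft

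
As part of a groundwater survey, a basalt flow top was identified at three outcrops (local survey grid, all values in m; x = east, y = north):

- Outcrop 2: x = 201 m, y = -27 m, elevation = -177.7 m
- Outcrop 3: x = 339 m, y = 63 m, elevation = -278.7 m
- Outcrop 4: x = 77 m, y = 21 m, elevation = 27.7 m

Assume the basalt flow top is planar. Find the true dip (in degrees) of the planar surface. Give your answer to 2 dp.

57.76°

Let the plane be z = a·x + b·y + c.
Outcrop 3−Outcrop 2: 138a + 90b = −101;  Outcrop 4−Outcrop 2: −124a + 48b = 205.4.
Solving gives a = −1.31208, b = 0.88963.
Gradient magnitude |∇z| = √(a² + b²) = √(1.72155 + 0.79144) = 1.58524.
True dip = arctan(1.58524) = 57.76°, dipping toward SE (azimuth ≈ 124°).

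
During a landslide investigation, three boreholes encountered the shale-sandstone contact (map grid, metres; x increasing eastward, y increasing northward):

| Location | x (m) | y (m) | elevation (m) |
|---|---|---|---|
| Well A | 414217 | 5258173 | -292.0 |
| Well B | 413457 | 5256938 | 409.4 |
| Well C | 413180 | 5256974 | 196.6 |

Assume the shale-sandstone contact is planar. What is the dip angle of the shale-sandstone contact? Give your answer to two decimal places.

49.20°

Let the plane be z = a·x + b·y + c.
Well B−Well A: −760a − 1235b = 701.4;  Well C−Well A: −1037a − 1199b = 488.6.
Solving gives a = 0.64299, b = −0.96362.
Gradient magnitude |∇z| = √(a² + b²) = √(0.41344 + 0.92857) = 1.15845.
True dip = arctan(1.15845) = 49.20°, dipping toward NNW (azimuth ≈ 326°).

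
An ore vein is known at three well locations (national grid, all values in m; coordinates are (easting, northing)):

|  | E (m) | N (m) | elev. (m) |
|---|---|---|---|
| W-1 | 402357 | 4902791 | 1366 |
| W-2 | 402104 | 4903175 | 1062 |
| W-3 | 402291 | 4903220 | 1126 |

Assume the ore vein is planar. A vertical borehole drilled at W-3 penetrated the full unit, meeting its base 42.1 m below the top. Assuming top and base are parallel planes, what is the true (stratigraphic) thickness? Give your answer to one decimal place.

Two edge vectors: W-1→W-2 = (-253, 384, -304), W-1→W-3 = (-66, 429, -240).
Normal n = (W-1→W-2) × (W-1→W-3) = (38256, -40656, -83193).
So ∂z/∂E = −n_x/n_z = 0.45985 and ∂z/∂N = −n_y/n_z = −0.48869.
|∇z| = √(a²+b²) = 0.67103, so dip δ = arctan(0.67103) = 33.86°.
True thickness = vertical thickness × cos δ = 42.1 × cos 33.86° = 35.0 m.

35.0 m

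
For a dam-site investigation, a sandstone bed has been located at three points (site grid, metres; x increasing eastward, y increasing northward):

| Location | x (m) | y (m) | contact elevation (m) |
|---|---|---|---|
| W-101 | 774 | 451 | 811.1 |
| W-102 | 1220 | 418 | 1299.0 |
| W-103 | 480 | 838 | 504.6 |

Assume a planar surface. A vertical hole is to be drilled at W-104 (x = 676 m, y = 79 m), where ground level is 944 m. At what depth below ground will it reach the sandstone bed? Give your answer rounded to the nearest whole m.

256 m

Let the plane be z = a·x + b·y + c.
W-102−W-101: 446a − 33b = 487.9;  W-103−W-101: −294a + 387b = −306.5.
Solving gives a = 1.09701, b = 0.04140.
Then c = 811.1 − a·774 − b·451 = −56.66.
At (676, 79): z_contact = 741.6 + 3.3 − 56.66 = 688.2 m.
Depth below ground = 944 − 688.2 = 256 m.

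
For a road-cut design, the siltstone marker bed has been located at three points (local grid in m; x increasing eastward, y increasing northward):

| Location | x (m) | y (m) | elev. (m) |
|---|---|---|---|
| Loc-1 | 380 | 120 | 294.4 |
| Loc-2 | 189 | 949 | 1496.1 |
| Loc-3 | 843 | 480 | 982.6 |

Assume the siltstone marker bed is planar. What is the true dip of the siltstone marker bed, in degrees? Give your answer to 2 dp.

Let the plane be z = a·x + b·y + c.
Loc-2−Loc-1: −191a + 829b = 1201.7;  Loc-3−Loc-1: 463a + 360b = 688.2.
Solving gives a = 0.30471, b = 1.51978.
Gradient magnitude |∇z| = √(a² + b²) = √(0.09285 + 2.30974) = 1.55003.
True dip = arctan(1.55003) = 57.17°, dipping toward SSW (azimuth ≈ 191°).

57.17°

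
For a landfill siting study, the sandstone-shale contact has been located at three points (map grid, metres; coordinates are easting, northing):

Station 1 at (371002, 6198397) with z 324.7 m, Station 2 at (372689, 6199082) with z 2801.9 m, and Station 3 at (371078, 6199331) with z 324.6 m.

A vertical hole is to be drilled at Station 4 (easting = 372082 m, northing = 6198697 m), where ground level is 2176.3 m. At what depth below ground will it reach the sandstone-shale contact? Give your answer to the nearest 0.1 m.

248.6 m

Two edge vectors: Station 1→Station 2 = (1687, 685, 2477.2), Station 1→Station 3 = (76, 934, -0.1).
Normal n = (Station 1→Station 2) × (Station 1→Station 3) = (-2313773.3, 188435.9, 1523598).
So ∂z/∂easting = −n_x/n_z = 1.518624532 and ∂z/∂northing = −n_y/n_z = −0.123678227.
Intercept c from Station 1: 324.7 − 563412.74 + 766606.75 = 203518.72.
At (372082, 6198697): z_contact = 565052.85 − 766643.86 + 203518.72 = 1927.71 m.
Depth below ground = 2176.3 − 1927.71 = 248.6 m.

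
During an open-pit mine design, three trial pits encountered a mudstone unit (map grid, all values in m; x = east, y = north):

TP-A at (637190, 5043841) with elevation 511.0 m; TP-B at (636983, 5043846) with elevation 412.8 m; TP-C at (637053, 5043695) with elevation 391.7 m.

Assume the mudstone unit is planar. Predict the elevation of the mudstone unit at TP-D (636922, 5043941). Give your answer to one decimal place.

Two edge vectors: TP-A→TP-B = (-207, 5, -98.2), TP-A→TP-C = (-137, -146, -119.3).
Normal n = (TP-A→TP-B) × (TP-A→TP-C) = (-14933.7, -11241.7, 30907).
So ∂z/∂x = −n_x/n_z = 0.483181803 and ∂z/∂y = −n_y/n_z = 0.363726664.
Intercept c from TP-A: 511 − 307878.61 − 1834579.46 = −2141947.07.
At (636922, 5043941): z = 307749.1 + 1834615.8 − 2141947.07 = 417.9 m.

417.9 m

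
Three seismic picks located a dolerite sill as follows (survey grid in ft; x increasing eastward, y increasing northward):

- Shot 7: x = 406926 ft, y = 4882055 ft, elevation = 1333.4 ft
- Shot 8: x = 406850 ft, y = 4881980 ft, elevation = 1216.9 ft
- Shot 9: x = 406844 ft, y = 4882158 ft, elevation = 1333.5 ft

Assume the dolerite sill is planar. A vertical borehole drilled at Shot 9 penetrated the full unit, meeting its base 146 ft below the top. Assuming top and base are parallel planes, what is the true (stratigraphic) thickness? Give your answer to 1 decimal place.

98.3 ft

Let the plane be z = a·x + b·y + c.
Shot 8−Shot 7: −76a − 75b = −116.5;  Shot 9−Shot 7: −82a + 103b = 0.1.
Solving gives a = 0.85792, b = 0.68397.
|∇z| = √(a²+b²) = 1.09720, so dip δ = arctan(1.09720) = 47.65°.
True thickness = vertical thickness × cos δ = 146 × cos 47.65° = 98.3 ft.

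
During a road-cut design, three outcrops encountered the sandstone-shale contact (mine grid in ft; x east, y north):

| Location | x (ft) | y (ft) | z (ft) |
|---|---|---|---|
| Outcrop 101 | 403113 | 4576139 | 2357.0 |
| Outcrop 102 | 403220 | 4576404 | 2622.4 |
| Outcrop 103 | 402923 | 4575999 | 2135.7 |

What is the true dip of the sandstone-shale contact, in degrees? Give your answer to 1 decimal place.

44.1°

Let the plane be z = a·x + b·y + c.
Outcrop 102−Outcrop 101: 107a + 265b = 265.4;  Outcrop 103−Outcrop 101: −190a − 140b = −221.3.
Solving gives a = 0.60753, b = 0.75620.
Gradient magnitude |∇z| = √(a² + b²) = √(0.36910 + 0.57184) = 0.97002.
True dip = arctan(0.97002) = 44.1°, dipping toward SW (azimuth ≈ 219°).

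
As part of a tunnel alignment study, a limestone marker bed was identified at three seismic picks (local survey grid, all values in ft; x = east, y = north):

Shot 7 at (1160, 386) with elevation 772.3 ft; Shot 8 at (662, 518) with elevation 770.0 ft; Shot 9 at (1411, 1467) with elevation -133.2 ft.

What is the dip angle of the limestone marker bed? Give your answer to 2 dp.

Let the plane be z = a·x + b·y + c.
Shot 8−Shot 7: −498a + 132b = −2.3;  Shot 9−Shot 7: 251a + 1081b = −905.5.
Solving gives a = −0.20480, b = −0.79010.
Gradient magnitude |∇z| = √(a² + b²) = √(0.04194 + 0.62425) = 0.81621.
True dip = arctan(0.81621) = 39.22°, dipping toward NNE (azimuth ≈ 015°).

39.22°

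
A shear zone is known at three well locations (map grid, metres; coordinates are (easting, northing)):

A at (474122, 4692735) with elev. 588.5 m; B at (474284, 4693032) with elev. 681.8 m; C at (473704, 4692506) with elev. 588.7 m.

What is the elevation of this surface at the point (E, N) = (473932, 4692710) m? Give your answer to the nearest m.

624 m

Two edge vectors: A→B = (162, 297, 93.3), A→C = (-418, -229, 0.2).
Normal n = (A→B) × (A→C) = (21425.1, -39031.8, 87048).
So ∂z/∂E = −n_x/n_z = −0.24612972 and ∂z/∂N = −n_y/n_z = 0.44839399.
Intercept c from A: 588.5 + 116695.52 − 2104194.17 = −1986910.15.
At (473932, 4692710): z = −116648.8 + 2104183.0 − 1986910.15 = 624.1 m.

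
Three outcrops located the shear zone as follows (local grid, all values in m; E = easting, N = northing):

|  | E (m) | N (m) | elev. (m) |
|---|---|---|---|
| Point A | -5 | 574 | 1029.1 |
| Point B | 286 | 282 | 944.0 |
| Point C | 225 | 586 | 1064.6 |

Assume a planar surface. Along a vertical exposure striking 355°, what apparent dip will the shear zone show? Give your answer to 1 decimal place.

22.3°

Two edge vectors: Point A→Point B = (291, -292, -85.1), Point A→Point C = (230, 12, 35.5).
Normal n = (Point A→Point B) × (Point A→Point C) = (-9344.8, -29903.5, 70652).
So ∂z/∂E = −n_x/n_z = 0.13227 and ∂z/∂N = −n_y/n_z = 0.42325.
Unit vector along 355° is (sin 355°, cos 355°) = (-0.0872, 0.9962).
Slope in that direction = a·(-0.0872) + b·(0.9962) = 0.41011.
Apparent dip = arctan|0.41011| = 22.3° (true dip is 23.9°, so apparent ≤ true as expected).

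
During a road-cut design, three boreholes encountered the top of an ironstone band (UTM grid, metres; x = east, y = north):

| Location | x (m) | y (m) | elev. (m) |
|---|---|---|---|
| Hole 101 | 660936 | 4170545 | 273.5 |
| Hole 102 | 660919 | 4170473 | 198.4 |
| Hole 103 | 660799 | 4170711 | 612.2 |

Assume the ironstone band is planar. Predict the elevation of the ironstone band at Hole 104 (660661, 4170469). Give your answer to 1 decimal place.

435.8 m

Two edge vectors: Hole 101→Hole 102 = (-17, -72, -75.1), Hole 101→Hole 103 = (-137, 166, 338.7).
Normal n = (Hole 101→Hole 102) × (Hole 101→Hole 103) = (-11919.8, 16046.6, -12686).
So ∂z/∂x = −n_x/n_z = −0.939602712 and ∂z/∂y = −n_y/n_z = 1.264906196.
Intercept c from Hole 101: 273.5 + 621017.26 − 5275348.21 = −4654057.45.
At (660661, 4170469): z = −620758.9 + 5275252.1 − 4654057.45 = 435.8 m.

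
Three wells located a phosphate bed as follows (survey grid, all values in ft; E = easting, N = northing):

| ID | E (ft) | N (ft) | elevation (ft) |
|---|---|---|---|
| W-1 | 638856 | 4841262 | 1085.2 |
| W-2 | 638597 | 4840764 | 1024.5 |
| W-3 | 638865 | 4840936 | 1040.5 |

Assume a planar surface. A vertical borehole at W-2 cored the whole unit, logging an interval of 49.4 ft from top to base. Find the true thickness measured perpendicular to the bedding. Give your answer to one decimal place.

Two edge vectors: W-1→W-2 = (-259, -498, -60.7), W-1→W-3 = (9, -326, -44.7).
Normal n = (W-1→W-2) × (W-1→W-3) = (2472.4, -12123.6, 88916).
So ∂z/∂E = −n_x/n_z = −0.02781 and ∂z/∂N = −n_y/n_z = 0.13635.
|∇z| = √(a²+b²) = 0.13916, so dip δ = arctan(0.13916) = 7.92°.
True thickness = vertical thickness × cos δ = 49.4 × cos 7.92° = 48.9 ft.

48.9 ft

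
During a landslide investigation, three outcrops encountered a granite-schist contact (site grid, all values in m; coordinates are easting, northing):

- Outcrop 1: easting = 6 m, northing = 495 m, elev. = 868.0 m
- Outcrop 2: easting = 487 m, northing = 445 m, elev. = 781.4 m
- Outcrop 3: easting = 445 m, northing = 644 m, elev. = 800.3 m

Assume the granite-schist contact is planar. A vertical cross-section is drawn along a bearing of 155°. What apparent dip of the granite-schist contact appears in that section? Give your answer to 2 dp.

7.20°

Let the plane be z = a·easting + b·northing + c.
Outcrop 2−Outcrop 1: 481a − 50b = −86.6;  Outcrop 3−Outcrop 1: 439a + 149b = −67.7.
Solving gives a = −0.17399, b = 0.05825.
Unit vector along 155° is (sin 155°, cos 155°) = (0.4226, -0.9063).
Slope in that direction = a·(0.4226) + b·(-0.9063) = −0.12633.
Apparent dip = arctan|0.12633| = 7.20° (true dip is 10.4°, so apparent ≤ true as expected).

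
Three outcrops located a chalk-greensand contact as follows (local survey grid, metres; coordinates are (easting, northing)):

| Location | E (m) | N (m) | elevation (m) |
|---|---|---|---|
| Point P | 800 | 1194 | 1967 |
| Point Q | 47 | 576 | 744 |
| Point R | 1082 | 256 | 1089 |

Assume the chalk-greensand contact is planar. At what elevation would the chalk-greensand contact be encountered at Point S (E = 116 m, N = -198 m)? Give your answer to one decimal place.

-92.9 m

Two edge vectors: Point P→Point Q = (-753, -618, -1223), Point P→Point R = (282, -938, -878).
Normal n = (Point P→Point Q) × (Point P→Point R) = (-604570, -1006020, 880590).
So ∂z/∂E = −n_x/n_z = 0.686551 and ∂z/∂N = −n_y/n_z = 1.142439.
Intercept c from Point P: 1967 − 549.24 − 1364.07 = 53.69.
At (116, -198): z = 79.6 − 226.2 + 53.69 = -92.9 m.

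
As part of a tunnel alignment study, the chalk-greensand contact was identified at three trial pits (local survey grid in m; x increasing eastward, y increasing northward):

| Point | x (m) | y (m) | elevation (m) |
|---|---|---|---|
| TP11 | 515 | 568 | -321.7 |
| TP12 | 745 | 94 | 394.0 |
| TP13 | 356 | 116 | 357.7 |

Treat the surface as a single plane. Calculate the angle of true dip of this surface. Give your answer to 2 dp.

Two edge vectors: TP11→TP12 = (230, -474, 715.7), TP11→TP13 = (-159, -452, 679.4).
Normal n = (TP11→TP12) × (TP11→TP13) = (1460.8, -270058.3, -179326).
So ∂z/∂x = −n_x/n_z = 0.00815 and ∂z/∂y = −n_y/n_z = −1.50596.
Gradient magnitude |∇z| = √(a² + b²) = √(0.00007 + 2.26792) = 1.50598.
True dip = arctan(1.50598) = 56.42°, dipping toward N (azimuth ≈ 360°).

56.42°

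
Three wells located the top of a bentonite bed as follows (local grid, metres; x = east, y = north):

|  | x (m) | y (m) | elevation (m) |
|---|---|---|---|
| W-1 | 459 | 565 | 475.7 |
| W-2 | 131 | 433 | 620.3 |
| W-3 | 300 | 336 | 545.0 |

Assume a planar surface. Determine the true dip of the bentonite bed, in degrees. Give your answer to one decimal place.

Let the plane be z = a·x + b·y + c.
W-2−W-1: −328a − 132b = 144.6;  W-3−W-1: −159a − 229b = 69.3.
Solving gives a = −0.44279, b = 0.00482.
Gradient magnitude |∇z| = √(a² + b²) = √(0.19607 + 0.00002) = 0.44282.
True dip = arctan(0.44282) = 23.9°, dipping toward E (azimuth ≈ 091°).

23.9°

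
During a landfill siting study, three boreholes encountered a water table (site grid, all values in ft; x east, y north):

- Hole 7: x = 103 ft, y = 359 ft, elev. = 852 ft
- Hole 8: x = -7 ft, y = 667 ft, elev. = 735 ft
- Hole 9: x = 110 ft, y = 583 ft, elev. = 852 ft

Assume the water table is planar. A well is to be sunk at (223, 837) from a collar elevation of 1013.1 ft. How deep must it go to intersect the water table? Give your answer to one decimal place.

Two edge vectors: Hole 7→Hole 8 = (-110, 308, -117), Hole 7→Hole 9 = (7, 224, 0).
Normal n = (Hole 7→Hole 8) × (Hole 7→Hole 9) = (26208, -819, -26796).
So ∂z/∂x = −n_x/n_z = 0.97806 and ∂z/∂y = −n_y/n_z = −0.03056.
Intercept c from Hole 7: 852 − 100.74 + 10.97 = 762.23.
At (223, 837): z_contact = 218.11 − 25.58 + 762.23 = 954.76 ft.
Depth below ground = 1013.1 − 954.76 = 58.3 ft.

58.3 ft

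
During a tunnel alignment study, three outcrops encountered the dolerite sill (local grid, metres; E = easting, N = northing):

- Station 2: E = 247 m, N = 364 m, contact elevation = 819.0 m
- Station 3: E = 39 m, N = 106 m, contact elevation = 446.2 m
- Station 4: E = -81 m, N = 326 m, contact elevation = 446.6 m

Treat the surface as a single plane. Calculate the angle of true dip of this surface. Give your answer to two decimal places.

Let the plane be z = a·E + b·N + c.
Station 3−Station 2: −208a − 258b = −372.8;  Station 4−Station 2: −328a − 38b = −372.4.
Solving gives a = 1.06769, b = 0.58419.
Gradient magnitude |∇z| = √(a² + b²) = √(1.13995 + 0.34128) = 1.21706.
True dip = arctan(1.21706) = 50.59°, dipping toward WSW (azimuth ≈ 241°).

50.59°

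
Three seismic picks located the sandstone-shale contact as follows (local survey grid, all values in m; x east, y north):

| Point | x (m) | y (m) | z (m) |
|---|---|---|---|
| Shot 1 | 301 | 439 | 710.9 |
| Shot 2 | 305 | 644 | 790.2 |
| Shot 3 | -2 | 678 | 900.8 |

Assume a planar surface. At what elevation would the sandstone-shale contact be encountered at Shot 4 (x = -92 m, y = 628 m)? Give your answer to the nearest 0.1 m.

Let the plane be z = a·x + b·y + c.
Shot 2−Shot 1: 4a + 205b = 79.3;  Shot 3−Shot 1: −303a + 239b = 189.9.
Solving gives a = −0.31674, b = 0.39301.
Then c = 710.9 − a·301 − b·439 = 633.71.
At (-92, 628): z = 29.1 + 246.8 + 633.71 = 909.7 m.

909.7 m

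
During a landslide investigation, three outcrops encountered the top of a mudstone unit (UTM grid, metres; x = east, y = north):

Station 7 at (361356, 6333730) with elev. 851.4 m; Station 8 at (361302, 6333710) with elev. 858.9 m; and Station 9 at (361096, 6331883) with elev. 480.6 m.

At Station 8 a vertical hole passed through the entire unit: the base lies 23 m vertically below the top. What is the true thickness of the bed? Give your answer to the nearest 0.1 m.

21.9 m

Let the plane be z = a·x + b·y + c.
Station 8−Station 7: −54a − 20b = 7.5;  Station 9−Station 7: −260a − 1847b = −370.8.
Solving gives a = −0.22497, b = 0.23243.
|∇z| = √(a²+b²) = 0.32347, so dip δ = arctan(0.32347) = 17.93°.
True thickness = vertical thickness × cos δ = 23 × cos 17.93° = 21.9 m.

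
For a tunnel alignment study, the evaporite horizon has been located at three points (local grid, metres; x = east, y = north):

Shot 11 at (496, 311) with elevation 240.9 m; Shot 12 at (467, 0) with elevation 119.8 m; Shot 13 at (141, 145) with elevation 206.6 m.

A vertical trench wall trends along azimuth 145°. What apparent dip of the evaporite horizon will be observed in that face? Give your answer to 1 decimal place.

Let the plane be z = a·x + b·y + c.
Shot 12−Shot 11: −29a − 311b = −121.1;  Shot 13−Shot 11: −355a − 166b = −34.3.
Solving gives a = −0.08936, b = 0.39772.
Unit vector along 145° is (sin 145°, cos 145°) = (0.5736, -0.8192).
Slope in that direction = a·(0.5736) + b·(-0.8192) = −0.37705.
Apparent dip = arctan|0.37705| = 20.7° (true dip is 22.2°, so apparent ≤ true as expected).

20.7°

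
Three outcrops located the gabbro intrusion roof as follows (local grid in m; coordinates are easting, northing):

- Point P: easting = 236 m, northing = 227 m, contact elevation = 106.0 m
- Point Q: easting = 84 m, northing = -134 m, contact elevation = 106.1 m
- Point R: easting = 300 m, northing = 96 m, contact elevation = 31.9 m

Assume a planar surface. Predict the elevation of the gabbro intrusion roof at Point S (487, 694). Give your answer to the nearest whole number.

72 m

Two edge vectors: Point P→Point Q = (-152, -361, 0.1), Point P→Point R = (64, -131, -74.1).
Normal n = (Point P→Point Q) × (Point P→Point R) = (26763.2, -11256.8, 43016).
So ∂z/∂easting = −n_x/n_z = −0.62217 and ∂z/∂northing = −n_y/n_z = 0.26169.
Intercept c from Point P: 106 + 146.83 − 59.40 = 193.43.
At (487, 694): z = −303.0 + 181.6 + 193.43 = 72.0 m.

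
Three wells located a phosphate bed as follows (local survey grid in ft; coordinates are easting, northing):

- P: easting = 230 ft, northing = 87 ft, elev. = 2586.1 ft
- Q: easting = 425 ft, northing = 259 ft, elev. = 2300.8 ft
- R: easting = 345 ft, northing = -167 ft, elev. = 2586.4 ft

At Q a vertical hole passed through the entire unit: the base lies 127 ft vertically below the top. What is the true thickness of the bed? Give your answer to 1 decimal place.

83.4 ft

Let the plane be z = a·easting + b·northing + c.
Q−P: 195a + 172b = −285.3;  R−P: 115a − 254b = 0.3.
Solving gives a = −1.04479, b = −0.47422.
|∇z| = √(a²+b²) = 1.14738, so dip δ = arctan(1.14738) = 48.93°.
True thickness = vertical thickness × cos δ = 127 × cos 48.93° = 83.4 ft.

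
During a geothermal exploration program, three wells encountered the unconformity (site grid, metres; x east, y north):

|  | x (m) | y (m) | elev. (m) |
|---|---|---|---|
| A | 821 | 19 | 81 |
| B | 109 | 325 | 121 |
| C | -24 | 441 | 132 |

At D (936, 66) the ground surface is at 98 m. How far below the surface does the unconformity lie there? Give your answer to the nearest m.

Let the plane be z = a·x + b·y + c.
B−A: −712a + 306b = 40;  C−A: −845a + 422b = 51.
Solving gives a = −0.03041, b = 0.05996.
Then c = 81 − a·821 − b·19 = 104.83.
At (936, 66): z_contact = −28.5 + 4.0 + 104.83 = 80.3 m.
Depth below ground = 98 − 80.3 = 18 m.

18 m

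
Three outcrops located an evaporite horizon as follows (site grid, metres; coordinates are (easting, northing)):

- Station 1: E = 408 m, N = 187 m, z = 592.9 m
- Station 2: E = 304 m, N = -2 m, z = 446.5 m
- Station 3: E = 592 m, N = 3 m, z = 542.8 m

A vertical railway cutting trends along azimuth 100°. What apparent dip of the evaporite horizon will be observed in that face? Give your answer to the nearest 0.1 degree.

12.2°

Let the plane be z = a·E + b·N + c.
Station 2−Station 1: −104a − 189b = −146.4;  Station 3−Station 1: 184a − 184b = −50.1.
Solving gives a = 0.32402, b = 0.59631.
Unit vector along 100° is (sin 100°, cos 100°) = (0.9848, -0.1736).
Slope in that direction = a·(0.9848) + b·(-0.1736) = 0.21555.
Apparent dip = arctan|0.21555| = 12.2° (true dip is 34.2°, so apparent ≤ true as expected).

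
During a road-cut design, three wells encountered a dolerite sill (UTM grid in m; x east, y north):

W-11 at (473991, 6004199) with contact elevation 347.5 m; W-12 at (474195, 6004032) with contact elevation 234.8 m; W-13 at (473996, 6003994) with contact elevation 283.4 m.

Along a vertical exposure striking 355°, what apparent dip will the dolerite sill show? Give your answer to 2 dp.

18.29°

Two edge vectors: W-11→W-12 = (204, -167, -112.7), W-11→W-13 = (5, -205, -64.1).
Normal n = (W-11→W-12) × (W-11→W-13) = (-12398.8, 12512.9, -40985).
So ∂z/∂x = −n_x/n_z = −0.30252 and ∂z/∂y = −n_y/n_z = 0.30530.
Unit vector along 355° is (sin 355°, cos 355°) = (-0.0872, 0.9962).
Slope in that direction = a·(-0.0872) + b·(0.9962) = 0.33051.
Apparent dip = arctan|0.33051| = 18.29° (true dip is 23.3°, so apparent ≤ true as expected).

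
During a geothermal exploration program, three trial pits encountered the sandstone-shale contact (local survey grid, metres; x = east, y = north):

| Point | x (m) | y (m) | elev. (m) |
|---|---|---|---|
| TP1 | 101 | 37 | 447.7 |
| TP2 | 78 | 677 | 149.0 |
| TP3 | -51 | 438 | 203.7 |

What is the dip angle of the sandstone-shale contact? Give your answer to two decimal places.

31.48°

Two edge vectors: TP1→TP2 = (-23, 640, -298.7), TP1→TP3 = (-152, 401, -244).
Normal n = (TP1→TP2) × (TP1→TP3) = (-36381.3, 39790.4, 88057).
So ∂z/∂x = −n_x/n_z = 0.41316 and ∂z/∂y = −n_y/n_z = −0.45187.
Gradient magnitude |∇z| = √(a² + b²) = √(0.17070 + 0.20419) = 0.61228.
True dip = arctan(0.61228) = 31.48°, dipping toward NW (azimuth ≈ 318°).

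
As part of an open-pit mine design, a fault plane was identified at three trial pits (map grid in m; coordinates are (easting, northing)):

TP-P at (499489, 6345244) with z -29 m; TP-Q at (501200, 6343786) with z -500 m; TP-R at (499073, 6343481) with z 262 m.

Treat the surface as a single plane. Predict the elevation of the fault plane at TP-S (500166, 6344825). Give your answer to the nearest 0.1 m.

-228.5 m

Two edge vectors: TP-P→TP-Q = (1711, -1458, -471), TP-P→TP-R = (-416, -1763, 291).
Normal n = (TP-P→TP-Q) × (TP-P→TP-R) = (-1254651, -301965, -3623021).
So ∂z/∂E = −n_x/n_z = −0.346299676 and ∂z/∂N = −n_y/n_z = −0.083346191.
Intercept c from TP-P: -29 + 172972.88 + 528851.92 = 701795.80.
At (500166, 6344825): z = −173207.3 − 528817.0 + 701795.80 = -228.5 m.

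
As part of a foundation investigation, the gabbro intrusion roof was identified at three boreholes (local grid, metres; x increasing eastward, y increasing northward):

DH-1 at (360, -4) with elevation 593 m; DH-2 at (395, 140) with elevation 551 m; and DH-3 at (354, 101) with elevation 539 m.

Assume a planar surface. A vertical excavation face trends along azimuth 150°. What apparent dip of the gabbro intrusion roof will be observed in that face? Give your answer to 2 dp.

Two edge vectors: DH-1→DH-2 = (35, 144, -42), DH-1→DH-3 = (-6, 105, -54).
Normal n = (DH-1→DH-2) × (DH-1→DH-3) = (-3366, 2142, 4539).
So ∂z/∂x = −n_x/n_z = 0.74157 and ∂z/∂y = −n_y/n_z = −0.47191.
Unit vector along 150° is (sin 150°, cos 150°) = (0.5000, -0.8660).
Slope in that direction = a·(0.5000) + b·(-0.8660) = 0.77947.
Apparent dip = arctan|0.77947| = 37.94° (true dip is 41.3°, so apparent ≤ true as expected).

37.94°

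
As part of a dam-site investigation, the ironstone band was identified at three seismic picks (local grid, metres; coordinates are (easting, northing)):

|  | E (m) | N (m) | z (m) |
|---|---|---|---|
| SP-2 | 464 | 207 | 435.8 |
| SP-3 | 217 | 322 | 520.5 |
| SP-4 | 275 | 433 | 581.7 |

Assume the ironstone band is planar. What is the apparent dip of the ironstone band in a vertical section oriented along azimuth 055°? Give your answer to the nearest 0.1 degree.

Let the plane be z = a·E + b·N + c.
SP-3−SP-2: −247a + 115b = 84.7;  SP-4−SP-2: −189a + 226b = 145.9.
Solving gives a = −0.06934, b = 0.58758.
Unit vector along 055° is (sin 55°, cos 55°) = (0.8192, 0.5736).
Slope in that direction = a·(0.8192) + b·(0.5736) = 0.28022.
Apparent dip = arctan|0.28022| = 15.7° (true dip is 30.6°, so apparent ≤ true as expected).

15.7°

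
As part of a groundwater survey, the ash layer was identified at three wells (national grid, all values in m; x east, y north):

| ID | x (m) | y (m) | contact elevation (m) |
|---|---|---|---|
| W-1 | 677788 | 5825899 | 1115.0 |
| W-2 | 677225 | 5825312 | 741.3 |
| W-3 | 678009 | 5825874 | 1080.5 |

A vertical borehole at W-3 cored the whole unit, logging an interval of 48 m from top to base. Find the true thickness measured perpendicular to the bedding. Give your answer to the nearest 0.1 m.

39.1 m

Let the plane be z = a·x + b·y + c.
W-2−W-1: −563a − 587b = −373.7;  W-3−W-1: 221a − 25b = −34.5.
Solving gives a = −0.07586, b = 0.70939.
|∇z| = √(a²+b²) = 0.71343, so dip δ = arctan(0.71343) = 35.51°.
True thickness = vertical thickness × cos δ = 48 × cos 35.51° = 39.1 m.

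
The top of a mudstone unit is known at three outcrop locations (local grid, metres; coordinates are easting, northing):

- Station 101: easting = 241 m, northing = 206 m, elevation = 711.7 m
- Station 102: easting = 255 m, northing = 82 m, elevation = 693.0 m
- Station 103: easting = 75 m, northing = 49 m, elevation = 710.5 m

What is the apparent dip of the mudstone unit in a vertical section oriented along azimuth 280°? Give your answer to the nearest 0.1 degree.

Let the plane be z = a·easting + b·northing + c.
Station 102−Station 101: 14a − 124b = −18.7;  Station 103−Station 101: −166a − 157b = −1.2.
Solving gives a = −0.12234, b = 0.13699.
Unit vector along 280° is (sin 280°, cos 280°) = (-0.9848, 0.1736).
Slope in that direction = a·(-0.9848) + b·(0.1736) = 0.14427.
Apparent dip = arctan|0.14427| = 8.2° (true dip is 10.4°, so apparent ≤ true as expected).

8.2°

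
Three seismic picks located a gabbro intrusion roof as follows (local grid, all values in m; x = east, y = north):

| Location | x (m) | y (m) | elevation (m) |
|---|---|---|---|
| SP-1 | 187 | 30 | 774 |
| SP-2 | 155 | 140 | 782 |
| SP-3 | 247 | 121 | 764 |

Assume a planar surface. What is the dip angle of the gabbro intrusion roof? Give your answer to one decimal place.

10.9°

Two edge vectors: SP-1→SP-2 = (-32, 110, 8), SP-1→SP-3 = (60, 91, -10).
Normal n = (SP-1→SP-2) × (SP-1→SP-3) = (-1828, 160, -9512).
So ∂z/∂x = −n_x/n_z = −0.19218 and ∂z/∂y = −n_y/n_z = 0.01682.
Gradient magnitude |∇z| = √(a² + b²) = √(0.03693 + 0.00028) = 0.19291.
True dip = arctan(0.19291) = 10.9°, dipping toward E (azimuth ≈ 095°).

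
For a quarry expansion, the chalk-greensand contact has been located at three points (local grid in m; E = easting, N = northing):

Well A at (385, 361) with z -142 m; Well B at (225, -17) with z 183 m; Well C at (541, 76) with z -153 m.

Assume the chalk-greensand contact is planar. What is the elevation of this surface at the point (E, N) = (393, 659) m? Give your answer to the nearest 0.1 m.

-288.9 m

Let the plane be z = a·E + b·N + c.
Well B−Well A: −160a − 378b = 325;  Well C−Well A: 156a − 285b = −11.
Solving gives a = −0.92555, b = −0.46802.
Then c = -142 − a·385 − b·361 = 383.29.
At (393, 659): z = −363.7 − 308.4 + 383.29 = -288.9 m.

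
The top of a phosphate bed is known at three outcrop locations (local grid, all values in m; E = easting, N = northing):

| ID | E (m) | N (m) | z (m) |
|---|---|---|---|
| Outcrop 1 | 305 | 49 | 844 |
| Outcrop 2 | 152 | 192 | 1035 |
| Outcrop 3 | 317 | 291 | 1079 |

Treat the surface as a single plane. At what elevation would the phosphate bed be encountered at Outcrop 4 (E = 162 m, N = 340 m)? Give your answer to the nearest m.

1178 m

Two edge vectors: Outcrop 1→Outcrop 2 = (-153, 143, 191), Outcrop 1→Outcrop 3 = (12, 242, 235).
Normal n = (Outcrop 1→Outcrop 2) × (Outcrop 1→Outcrop 3) = (-12617, 38247, -38742).
So ∂z/∂E = −n_x/n_z = −0.32567 and ∂z/∂N = −n_y/n_z = 0.98722.
Intercept c from Outcrop 1: 844 + 99.33 − 48.37 = 894.95.
At (162, 340): z = −52.8 + 335.7 + 894.95 = 1177.9 m.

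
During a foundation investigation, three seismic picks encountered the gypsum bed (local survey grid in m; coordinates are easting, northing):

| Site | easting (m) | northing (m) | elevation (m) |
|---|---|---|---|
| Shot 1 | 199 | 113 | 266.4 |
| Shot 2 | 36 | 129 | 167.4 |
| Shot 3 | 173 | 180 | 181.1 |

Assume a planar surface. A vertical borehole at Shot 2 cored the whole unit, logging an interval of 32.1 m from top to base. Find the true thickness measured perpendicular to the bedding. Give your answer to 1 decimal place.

Two edge vectors: Shot 1→Shot 2 = (-163, 16, -99), Shot 1→Shot 3 = (-26, 67, -85.3).
Normal n = (Shot 1→Shot 2) × (Shot 1→Shot 3) = (5268.2, -11329.9, -10505).
So ∂z/∂easting = −n_x/n_z = 0.50149 and ∂z/∂northing = −n_y/n_z = −1.07852.
|∇z| = √(a²+b²) = 1.18942, so dip δ = arctan(1.18942) = 49.94°.
True thickness = vertical thickness × cos δ = 32.1 × cos 49.94° = 20.7 m.

20.7 m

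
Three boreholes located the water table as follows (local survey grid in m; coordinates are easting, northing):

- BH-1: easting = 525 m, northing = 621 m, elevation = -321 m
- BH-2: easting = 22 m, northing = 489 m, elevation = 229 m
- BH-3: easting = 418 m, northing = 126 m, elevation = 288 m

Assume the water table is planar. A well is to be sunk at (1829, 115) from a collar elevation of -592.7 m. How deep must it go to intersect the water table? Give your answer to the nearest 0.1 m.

260.4 m

Let the plane be z = a·easting + b·northing + c.
BH-2−BH-1: −503a − 132b = 550;  BH-3−BH-1: −107a − 495b = 609.
Solving gives a = −0.816917, b = −1.053717.
Then c = -321 − a·525 − b·621 = 762.24.
At (1829, 115): z_contact = −1494.14 − 121.18 + 762.24 = -853.08 m.
Depth below ground = -592.7 − (-853.08) = 260.4 m.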